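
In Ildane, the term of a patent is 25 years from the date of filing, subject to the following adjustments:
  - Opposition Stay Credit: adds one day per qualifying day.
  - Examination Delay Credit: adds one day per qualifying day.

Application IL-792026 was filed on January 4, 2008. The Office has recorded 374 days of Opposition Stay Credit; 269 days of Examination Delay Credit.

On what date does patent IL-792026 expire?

Base term: filing date + 25 years → 4 January 2033.
Opposition Stay Credit: +374 days → 13 January 2034.
Examination Delay Credit: +269 days → 9 October 2034.

2034-10-09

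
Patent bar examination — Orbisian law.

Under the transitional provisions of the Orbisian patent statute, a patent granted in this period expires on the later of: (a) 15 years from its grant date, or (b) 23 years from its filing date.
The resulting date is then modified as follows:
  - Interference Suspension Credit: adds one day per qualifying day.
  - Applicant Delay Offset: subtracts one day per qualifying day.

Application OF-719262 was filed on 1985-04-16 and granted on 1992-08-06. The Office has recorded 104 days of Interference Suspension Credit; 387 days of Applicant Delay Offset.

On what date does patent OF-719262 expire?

July 8, 2007

(a) grant + 15 years → 6 August 2007.
(b) filing + 23 years → 16 April 2008.
Later of the two: 16 April 2008.
Interference Suspension Credit: +104 days → 29 July 2008.
Applicant Delay Offset: −387 days → 8 July 2007.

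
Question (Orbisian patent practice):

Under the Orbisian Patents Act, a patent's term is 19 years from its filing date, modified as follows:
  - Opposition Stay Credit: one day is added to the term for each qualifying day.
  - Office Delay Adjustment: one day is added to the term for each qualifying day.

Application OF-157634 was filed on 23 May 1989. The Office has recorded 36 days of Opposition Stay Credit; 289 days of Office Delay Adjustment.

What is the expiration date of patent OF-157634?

April 13, 2009

Base term: filing date + 19 years → 23 May 2008.
Opposition Stay Credit: +36 days → 28 June 2008.
Office Delay Adjustment: +289 days → 13 April 2009.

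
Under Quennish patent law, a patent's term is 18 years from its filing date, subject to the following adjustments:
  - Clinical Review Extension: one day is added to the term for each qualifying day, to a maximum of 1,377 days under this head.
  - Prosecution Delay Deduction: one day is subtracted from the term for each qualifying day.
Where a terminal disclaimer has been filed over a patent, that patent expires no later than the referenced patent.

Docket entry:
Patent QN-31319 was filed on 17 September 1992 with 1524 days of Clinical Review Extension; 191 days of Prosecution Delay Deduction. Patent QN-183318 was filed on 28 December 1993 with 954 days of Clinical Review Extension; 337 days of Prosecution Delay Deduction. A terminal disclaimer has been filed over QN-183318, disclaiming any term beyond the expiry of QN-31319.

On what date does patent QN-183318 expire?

September 5, 2013

Natural term of QN-183318:
  Base: filing + 18 years → 28 December 2011.
  Clinical Review Extension: 954 days (within the 1377-day cap) → +954 days → 8 August 2014.
  Prosecution Delay Deduction: −337 days → 5 September 2013.
Expiry of referenced patent QN-31319:
  Base: filing + 18 years → 17 September 2010.
  Clinical Review Extension: 1524 days claimed exceeds the 1377-day cap, so +1377 days → 25 June 2014.
  Prosecution Delay Deduction: −191 days → 16 December 2013.
Terminal disclaimer: QN-183318 expires on the earlier of 5 September 2013 and 16 December 2013.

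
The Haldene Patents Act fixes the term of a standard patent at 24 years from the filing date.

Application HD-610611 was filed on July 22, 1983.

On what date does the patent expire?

July 22, 2007

Filing date + 24 years → 22 July 2007.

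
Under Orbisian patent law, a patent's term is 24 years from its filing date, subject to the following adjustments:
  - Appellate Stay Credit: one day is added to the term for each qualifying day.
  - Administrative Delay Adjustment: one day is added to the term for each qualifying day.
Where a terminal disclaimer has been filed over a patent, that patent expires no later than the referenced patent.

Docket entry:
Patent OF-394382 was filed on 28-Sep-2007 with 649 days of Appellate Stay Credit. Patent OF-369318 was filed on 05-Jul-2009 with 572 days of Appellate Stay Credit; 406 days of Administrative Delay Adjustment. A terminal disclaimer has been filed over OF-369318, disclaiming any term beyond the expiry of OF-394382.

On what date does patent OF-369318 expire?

Natural term of OF-369318:
  Base: filing + 24 years → 5 July 2033.
  Appellate Stay Credit: +572 days → 28 January 2035.
  Administrative Delay Adjustment: +406 days → 9 March 2036.
Expiry of referenced patent OF-394382:
  Base: filing + 24 years → 28 September 2031.
  Appellate Stay Credit: +649 days → 8 July 2033.
Terminal disclaimer: OF-369318 expires on the earlier of 9 March 2036 and 8 July 2033.

2033-07-08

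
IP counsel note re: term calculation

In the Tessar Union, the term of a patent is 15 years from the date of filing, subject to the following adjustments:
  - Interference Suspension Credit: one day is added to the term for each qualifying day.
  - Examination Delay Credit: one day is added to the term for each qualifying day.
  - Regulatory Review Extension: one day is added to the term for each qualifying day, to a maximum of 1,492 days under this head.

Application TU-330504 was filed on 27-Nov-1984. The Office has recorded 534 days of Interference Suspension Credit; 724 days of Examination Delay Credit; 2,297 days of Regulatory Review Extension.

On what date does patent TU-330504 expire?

June 8, 2007

Base term: filing date + 15 years → 27 November 1999.
Interference Suspension Credit: +534 days → 14 May 2001.
Examination Delay Credit: +724 days → 8 May 2003.
Regulatory Review Extension: 2297 days claimed exceeds the 1492-day cap, so +1492 days → 8 June 2007.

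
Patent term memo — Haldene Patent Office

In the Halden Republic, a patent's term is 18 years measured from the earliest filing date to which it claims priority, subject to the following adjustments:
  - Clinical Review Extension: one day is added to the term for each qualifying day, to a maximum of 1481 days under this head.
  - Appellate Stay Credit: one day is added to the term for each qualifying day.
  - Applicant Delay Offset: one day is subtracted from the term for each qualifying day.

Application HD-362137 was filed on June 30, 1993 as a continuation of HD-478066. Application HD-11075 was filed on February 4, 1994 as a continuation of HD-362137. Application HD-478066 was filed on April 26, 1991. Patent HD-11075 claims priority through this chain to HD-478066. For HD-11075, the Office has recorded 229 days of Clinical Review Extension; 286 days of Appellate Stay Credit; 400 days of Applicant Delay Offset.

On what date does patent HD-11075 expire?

Earliest priority filing: 26 April 1991.
Base term: 26 April 1991 + 18 years → 26 April 2009.
Clinical Review Extension: 229 days (within the 1481-day cap) → +229 days → 11 December 2009.
Appellate Stay Credit: +286 days → 23 September 2010.
Applicant Delay Offset: −400 days → 19 August 2009.

August 19, 2009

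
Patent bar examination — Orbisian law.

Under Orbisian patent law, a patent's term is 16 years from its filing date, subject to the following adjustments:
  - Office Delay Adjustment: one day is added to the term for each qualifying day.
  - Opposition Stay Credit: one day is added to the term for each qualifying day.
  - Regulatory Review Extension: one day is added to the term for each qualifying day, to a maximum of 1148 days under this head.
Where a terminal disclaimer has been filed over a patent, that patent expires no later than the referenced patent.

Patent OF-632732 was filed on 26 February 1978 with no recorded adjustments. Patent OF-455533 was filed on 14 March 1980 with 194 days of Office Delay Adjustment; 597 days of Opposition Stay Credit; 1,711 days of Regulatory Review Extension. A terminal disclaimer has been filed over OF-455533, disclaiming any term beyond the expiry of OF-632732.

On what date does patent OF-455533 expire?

February 26, 1994

Natural term of OF-455533:
  Base: filing + 16 years → 14 March 1996.
  Office Delay Adjustment: +194 days → 24 September 1996.
  Opposition Stay Credit: +597 days → 14 May 1998.
  Regulatory Review Extension: 1711 days claimed exceeds the 1148-day cap, so +1148 days → 5 July 2001.
Expiry of referenced patent OF-632732:
  Base: filing + 16 years → 26 February 1994.
Terminal disclaimer: OF-455533 expires on the earlier of 5 July 2001 and 26 February 1994.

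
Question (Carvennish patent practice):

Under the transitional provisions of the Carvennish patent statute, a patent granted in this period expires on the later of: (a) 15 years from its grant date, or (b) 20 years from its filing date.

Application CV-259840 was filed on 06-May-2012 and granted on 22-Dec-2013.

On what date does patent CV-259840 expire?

(a) grant + 15 years → 22 December 2028.
(b) filing + 20 years → 6 May 2032.
Later of the two: 6 May 2032.

2032-05-06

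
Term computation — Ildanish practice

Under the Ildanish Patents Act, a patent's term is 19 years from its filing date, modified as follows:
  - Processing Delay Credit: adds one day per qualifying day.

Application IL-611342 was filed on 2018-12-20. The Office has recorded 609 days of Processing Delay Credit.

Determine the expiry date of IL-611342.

Base term: filing date + 19 years → 20 December 2037.
Processing Delay Credit: +609 days → 21 August 2039.

2039-08-21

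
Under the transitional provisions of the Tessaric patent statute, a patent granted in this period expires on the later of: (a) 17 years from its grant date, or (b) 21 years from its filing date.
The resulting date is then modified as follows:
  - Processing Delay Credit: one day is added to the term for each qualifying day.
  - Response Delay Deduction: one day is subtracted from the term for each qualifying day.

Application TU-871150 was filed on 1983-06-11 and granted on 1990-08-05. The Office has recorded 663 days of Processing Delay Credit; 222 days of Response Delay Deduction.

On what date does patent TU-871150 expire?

(a) grant + 17 years → 5 August 2007.
(b) filing + 21 years → 11 June 2004.
Later of the two: 5 August 2007.
Processing Delay Credit: +663 days → 29 May 2009.
Response Delay Deduction: −222 days → 19 October 2008.

2008-10-19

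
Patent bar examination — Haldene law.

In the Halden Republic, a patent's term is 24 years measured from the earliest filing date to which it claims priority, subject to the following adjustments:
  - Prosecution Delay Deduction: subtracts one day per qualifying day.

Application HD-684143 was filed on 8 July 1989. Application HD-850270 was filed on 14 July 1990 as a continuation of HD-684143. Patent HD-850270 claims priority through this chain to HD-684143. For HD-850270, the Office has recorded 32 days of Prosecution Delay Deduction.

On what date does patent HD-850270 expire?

June 6, 2013

Earliest priority filing: 8 July 1989.
Base term: 8 July 1989 + 24 years → 8 July 2013.
Prosecution Delay Deduction: −32 days → 6 June 2013.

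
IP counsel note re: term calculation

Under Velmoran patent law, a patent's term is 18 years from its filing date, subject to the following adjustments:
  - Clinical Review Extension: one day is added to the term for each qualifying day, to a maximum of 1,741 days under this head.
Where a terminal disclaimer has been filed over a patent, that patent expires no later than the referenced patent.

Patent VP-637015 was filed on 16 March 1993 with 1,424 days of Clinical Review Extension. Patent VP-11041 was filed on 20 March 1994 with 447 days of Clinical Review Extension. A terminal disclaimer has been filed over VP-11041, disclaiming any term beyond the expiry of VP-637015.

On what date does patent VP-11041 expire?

Natural term of VP-11041:
  Base: filing + 18 years → 20 March 2012.
  Clinical Review Extension: 447 days (within the 1741-day cap) → +447 days → 10 June 2013.
Expiry of referenced patent VP-637015:
  Base: filing + 18 years → 16 March 2011.
  Clinical Review Extension: 1424 days (within the 1741-day cap) → +1424 days → 7 February 2015.
Terminal disclaimer: VP-11041 expires on the earlier of 10 June 2013 and 7 February 2015.

2013-06-10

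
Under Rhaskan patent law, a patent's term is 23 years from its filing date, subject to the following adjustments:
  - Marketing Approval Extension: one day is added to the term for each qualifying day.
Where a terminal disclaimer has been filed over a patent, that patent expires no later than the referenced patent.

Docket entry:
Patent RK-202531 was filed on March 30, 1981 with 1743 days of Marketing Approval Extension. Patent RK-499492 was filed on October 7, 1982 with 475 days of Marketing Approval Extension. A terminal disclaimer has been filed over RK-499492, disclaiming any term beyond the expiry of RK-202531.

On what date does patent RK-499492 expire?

2007-01-25

Natural term of RK-499492:
  Base: filing + 23 years → 7 October 2005.
  Marketing Approval Extension: +475 days → 25 January 2007.
Expiry of referenced patent RK-202531:
  Base: filing + 23 years → 30 March 2004.
  Marketing Approval Extension: +1743 days → 6 January 2009.
Terminal disclaimer: RK-499492 expires on the earlier of 25 January 2007 and 6 January 2009.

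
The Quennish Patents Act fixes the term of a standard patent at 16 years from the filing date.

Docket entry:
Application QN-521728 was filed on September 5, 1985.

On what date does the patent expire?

Filing date + 16 years → 5 September 2001.

September 5, 2001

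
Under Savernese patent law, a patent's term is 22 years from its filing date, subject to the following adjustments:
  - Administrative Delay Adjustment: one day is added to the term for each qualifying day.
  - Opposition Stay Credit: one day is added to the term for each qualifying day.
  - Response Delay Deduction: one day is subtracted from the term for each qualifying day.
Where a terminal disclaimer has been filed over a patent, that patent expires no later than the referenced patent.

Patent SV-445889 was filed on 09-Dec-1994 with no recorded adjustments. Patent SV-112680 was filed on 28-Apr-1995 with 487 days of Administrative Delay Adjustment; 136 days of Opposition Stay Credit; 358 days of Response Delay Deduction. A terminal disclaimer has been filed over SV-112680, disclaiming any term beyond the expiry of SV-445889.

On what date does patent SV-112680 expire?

Natural term of SV-112680:
  Base: filing + 22 years → 28 April 2017.
  Administrative Delay Adjustment: +487 days → 28 August 2018.
  Opposition Stay Credit: +136 days → 11 January 2019.
  Response Delay Deduction: −358 days → 18 January 2018.
Expiry of referenced patent SV-445889:
  Base: filing + 22 years → 9 December 2016.
Terminal disclaimer: SV-112680 expires on the earlier of 18 January 2018 and 9 December 2016.

December 9, 2016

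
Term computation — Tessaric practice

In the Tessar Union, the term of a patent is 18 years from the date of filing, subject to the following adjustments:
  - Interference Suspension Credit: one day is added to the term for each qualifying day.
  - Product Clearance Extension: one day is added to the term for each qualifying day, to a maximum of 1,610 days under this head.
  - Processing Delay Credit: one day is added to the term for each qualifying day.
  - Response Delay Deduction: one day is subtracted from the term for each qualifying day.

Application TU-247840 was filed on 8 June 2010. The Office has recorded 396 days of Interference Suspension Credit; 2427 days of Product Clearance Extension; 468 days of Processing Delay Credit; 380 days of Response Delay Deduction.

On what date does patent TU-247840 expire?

March 3, 2034

Base term: filing date + 18 years → 8 June 2028.
Interference Suspension Credit: +396 days → 9 July 2029.
Product Clearance Extension: 2427 days claimed exceeds the 1610-day cap, so +1610 days → 5 December 2033.
Processing Delay Credit: +468 days → 18 March 2035.
Response Delay Deduction: −380 days → 3 March 2034.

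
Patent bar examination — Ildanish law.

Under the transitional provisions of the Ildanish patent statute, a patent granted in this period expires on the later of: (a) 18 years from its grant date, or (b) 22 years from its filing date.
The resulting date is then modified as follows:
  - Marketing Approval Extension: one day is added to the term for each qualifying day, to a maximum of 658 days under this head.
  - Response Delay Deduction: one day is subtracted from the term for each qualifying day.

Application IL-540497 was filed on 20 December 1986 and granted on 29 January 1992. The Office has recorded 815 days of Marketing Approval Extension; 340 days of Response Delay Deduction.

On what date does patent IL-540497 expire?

December 13, 2010

(a) grant + 18 years → 29 January 2010.
(b) filing + 22 years → 20 December 2008.
Later of the two: 29 January 2010.
Marketing Approval Extension: 815 days claimed exceeds the 658-day cap, so +658 days → 18 November 2011.
Response Delay Deduction: −340 days → 13 December 2010.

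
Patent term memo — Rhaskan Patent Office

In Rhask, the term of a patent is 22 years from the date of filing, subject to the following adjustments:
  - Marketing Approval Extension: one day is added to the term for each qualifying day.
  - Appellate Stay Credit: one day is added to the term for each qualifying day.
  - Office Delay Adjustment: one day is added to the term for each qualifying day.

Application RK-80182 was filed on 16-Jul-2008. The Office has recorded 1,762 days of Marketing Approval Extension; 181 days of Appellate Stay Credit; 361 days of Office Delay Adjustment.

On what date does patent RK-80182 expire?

Base term: filing date + 22 years → 16 July 2030.
Marketing Approval Extension: +1762 days → 13 May 2035.
Appellate Stay Credit: +181 days → 10 November 2035.
Office Delay Adjustment: +361 days → 5 November 2036.

2036-11-05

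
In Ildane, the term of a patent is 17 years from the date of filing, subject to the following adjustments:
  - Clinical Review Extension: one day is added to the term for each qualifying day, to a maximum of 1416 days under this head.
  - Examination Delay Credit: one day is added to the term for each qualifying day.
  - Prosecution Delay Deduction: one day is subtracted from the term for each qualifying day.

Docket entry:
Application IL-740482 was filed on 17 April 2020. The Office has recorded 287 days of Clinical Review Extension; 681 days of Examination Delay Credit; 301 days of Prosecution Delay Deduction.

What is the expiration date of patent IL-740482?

Base term: filing date + 17 years → 17 April 2037.
Clinical Review Extension: 287 days (within the 1416-day cap) → +287 days → 29 January 2038.
Examination Delay Credit: +681 days → 11 December 2039.
Prosecution Delay Deduction: −301 days → 13 February 2039.

February 13, 2039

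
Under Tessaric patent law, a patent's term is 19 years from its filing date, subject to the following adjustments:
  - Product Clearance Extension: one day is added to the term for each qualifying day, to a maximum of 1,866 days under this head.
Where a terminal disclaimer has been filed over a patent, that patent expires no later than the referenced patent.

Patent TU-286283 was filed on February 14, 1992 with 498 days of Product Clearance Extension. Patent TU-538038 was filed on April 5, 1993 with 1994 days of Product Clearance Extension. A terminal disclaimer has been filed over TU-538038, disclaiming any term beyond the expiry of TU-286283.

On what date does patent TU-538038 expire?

Natural term of TU-538038:
  Base: filing + 19 years → 5 April 2012.
  Product Clearance Extension: 1994 days claimed exceeds the 1866-day cap, so +1866 days → 15 May 2017.
Expiry of referenced patent TU-286283:
  Base: filing + 19 years → 14 February 2011.
  Product Clearance Extension: 498 days (within the 1866-day cap) → +498 days → 26 June 2012.
Terminal disclaimer: TU-538038 expires on the earlier of 15 May 2017 and 26 June 2012.

2012-06-26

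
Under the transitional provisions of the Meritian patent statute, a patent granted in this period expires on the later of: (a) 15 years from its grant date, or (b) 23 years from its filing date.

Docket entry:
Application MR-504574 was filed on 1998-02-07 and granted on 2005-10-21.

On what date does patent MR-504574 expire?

February 7, 2021

(a) grant + 15 years → 21 October 2020.
(b) filing + 23 years → 7 February 2021.
Later of the two: 7 February 2021.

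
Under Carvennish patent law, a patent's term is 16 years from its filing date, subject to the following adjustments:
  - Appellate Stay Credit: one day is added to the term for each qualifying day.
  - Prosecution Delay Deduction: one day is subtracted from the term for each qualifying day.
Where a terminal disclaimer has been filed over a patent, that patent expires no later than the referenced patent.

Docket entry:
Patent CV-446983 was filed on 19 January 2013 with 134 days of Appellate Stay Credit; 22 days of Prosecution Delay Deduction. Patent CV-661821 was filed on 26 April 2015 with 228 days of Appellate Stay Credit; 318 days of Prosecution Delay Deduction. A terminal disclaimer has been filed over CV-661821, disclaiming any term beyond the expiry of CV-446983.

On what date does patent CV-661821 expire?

May 11, 2029

Natural term of CV-661821:
  Base: filing + 16 years → 26 April 2031.
  Appellate Stay Credit: +228 days → 10 December 2031.
  Prosecution Delay Deduction: −318 days → 26 January 2031.
Expiry of referenced patent CV-446983:
  Base: filing + 16 years → 19 January 2029.
  Appellate Stay Credit: +134 days → 2 June 2029.
  Prosecution Delay Deduction: −22 days → 11 May 2029.
Terminal disclaimer: CV-661821 expires on the earlier of 26 January 2031 and 11 May 2029.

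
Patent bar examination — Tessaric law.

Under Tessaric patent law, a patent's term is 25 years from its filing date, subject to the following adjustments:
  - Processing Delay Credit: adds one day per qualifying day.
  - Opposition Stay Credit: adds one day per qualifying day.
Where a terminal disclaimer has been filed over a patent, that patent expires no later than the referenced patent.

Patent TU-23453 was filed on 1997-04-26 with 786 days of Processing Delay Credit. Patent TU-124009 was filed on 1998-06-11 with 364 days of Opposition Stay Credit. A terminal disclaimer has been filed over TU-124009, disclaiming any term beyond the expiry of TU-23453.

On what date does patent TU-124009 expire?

Natural term of TU-124009:
  Base: filing + 25 years → 11 June 2023.
  Opposition Stay Credit: +364 days → 9 June 2024.
Expiry of referenced patent TU-23453:
  Base: filing + 25 years → 26 April 2022.
  Processing Delay Credit: +786 days → 20 June 2024.
Terminal disclaimer: TU-124009 expires on the earlier of 9 June 2024 and 20 June 2024.

June 9, 2024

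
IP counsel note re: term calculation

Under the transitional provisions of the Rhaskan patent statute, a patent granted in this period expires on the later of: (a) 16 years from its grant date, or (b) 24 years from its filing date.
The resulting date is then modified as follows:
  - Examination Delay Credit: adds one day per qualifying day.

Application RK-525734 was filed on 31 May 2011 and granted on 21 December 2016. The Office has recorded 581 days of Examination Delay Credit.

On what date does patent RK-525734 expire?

2037-01-01

(a) grant + 16 years → 21 December 2032.
(b) filing + 24 years → 31 May 2035.
Later of the two: 31 May 2035.
Examination Delay Credit: +581 days → 1 January 2037.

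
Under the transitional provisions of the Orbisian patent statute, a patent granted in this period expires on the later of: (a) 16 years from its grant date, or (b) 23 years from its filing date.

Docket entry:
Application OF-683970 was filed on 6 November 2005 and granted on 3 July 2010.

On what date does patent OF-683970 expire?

(a) grant + 16 years → 3 July 2026.
(b) filing + 23 years → 6 November 2028.
Later of the two: 6 November 2028.

November 6, 2028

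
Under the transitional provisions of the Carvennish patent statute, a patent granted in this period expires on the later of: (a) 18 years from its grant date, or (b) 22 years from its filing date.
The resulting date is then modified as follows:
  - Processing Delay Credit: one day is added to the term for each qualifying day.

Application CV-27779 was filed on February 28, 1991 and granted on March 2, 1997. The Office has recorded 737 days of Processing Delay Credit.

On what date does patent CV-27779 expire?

March 8, 2017

(a) grant + 18 years → 2 March 2015.
(b) filing + 22 years → 28 February 2013.
Later of the two: 2 March 2015.
Processing Delay Credit: +737 days → 8 March 2017.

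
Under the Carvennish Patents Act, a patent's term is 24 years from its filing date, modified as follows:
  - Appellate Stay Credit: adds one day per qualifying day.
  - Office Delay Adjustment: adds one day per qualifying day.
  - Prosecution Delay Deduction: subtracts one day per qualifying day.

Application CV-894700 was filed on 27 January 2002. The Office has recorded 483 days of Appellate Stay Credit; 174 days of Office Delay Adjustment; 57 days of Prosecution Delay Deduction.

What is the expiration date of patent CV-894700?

Base term: filing date + 24 years → 27 January 2026.
Appellate Stay Credit: +483 days → 25 May 2027.
Office Delay Adjustment: +174 days → 15 November 2027.
Prosecution Delay Deduction: −57 days → 19 September 2027.

2027-09-19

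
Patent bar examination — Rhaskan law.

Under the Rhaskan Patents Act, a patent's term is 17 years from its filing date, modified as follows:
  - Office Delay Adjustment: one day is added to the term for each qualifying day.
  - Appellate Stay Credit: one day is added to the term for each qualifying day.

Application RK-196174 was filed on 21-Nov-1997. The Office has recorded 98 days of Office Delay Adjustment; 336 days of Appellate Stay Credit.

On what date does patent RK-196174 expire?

January 29, 2016

Base term: filing date + 17 years → 21 November 2014.
Office Delay Adjustment: +98 days → 27 February 2015.
Appellate Stay Credit: +336 days → 29 January 2016.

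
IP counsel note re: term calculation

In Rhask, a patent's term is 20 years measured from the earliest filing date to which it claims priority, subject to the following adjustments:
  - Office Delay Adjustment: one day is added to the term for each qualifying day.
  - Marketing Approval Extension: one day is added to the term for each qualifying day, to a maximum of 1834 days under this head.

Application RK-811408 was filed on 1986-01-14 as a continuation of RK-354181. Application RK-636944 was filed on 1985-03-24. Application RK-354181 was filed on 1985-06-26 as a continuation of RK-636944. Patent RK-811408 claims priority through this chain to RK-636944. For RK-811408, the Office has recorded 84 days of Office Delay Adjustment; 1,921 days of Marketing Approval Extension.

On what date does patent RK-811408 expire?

2010-06-24

Earliest priority filing: 24 March 1985.
Base term: 24 March 1985 + 20 years → 24 March 2005.
Office Delay Adjustment: +84 days → 16 June 2005.
Marketing Approval Extension: 1921 days claimed exceeds the 1834-day cap, so +1834 days → 24 June 2010.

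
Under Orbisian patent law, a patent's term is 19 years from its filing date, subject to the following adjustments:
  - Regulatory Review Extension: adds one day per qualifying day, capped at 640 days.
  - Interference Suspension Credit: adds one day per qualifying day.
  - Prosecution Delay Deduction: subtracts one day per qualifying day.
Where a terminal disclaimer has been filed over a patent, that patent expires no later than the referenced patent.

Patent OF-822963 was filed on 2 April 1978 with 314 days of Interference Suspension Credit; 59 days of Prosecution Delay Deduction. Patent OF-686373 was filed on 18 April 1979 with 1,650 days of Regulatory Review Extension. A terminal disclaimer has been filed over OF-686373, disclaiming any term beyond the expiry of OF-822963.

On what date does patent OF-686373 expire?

1997-12-13

Natural term of OF-686373:
  Base: filing + 19 years → 18 April 1998.
  Regulatory Review Extension: 1650 days claimed exceeds the 640-day cap, so +640 days → 18 January 2000.
Expiry of referenced patent OF-822963:
  Base: filing + 19 years → 2 April 1997.
  Interference Suspension Credit: +314 days → 10 February 1998.
  Prosecution Delay Deduction: −59 days → 13 December 1997.
Terminal disclaimer: OF-686373 expires on the earlier of 18 January 2000 and 13 December 1997.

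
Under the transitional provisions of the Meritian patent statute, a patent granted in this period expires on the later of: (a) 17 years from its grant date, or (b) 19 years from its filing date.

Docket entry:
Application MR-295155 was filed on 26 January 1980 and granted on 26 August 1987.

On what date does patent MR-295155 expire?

August 26, 2004

(a) grant + 17 years → 26 August 2004.
(b) filing + 19 years → 26 January 1999.
Later of the two: 26 August 2004.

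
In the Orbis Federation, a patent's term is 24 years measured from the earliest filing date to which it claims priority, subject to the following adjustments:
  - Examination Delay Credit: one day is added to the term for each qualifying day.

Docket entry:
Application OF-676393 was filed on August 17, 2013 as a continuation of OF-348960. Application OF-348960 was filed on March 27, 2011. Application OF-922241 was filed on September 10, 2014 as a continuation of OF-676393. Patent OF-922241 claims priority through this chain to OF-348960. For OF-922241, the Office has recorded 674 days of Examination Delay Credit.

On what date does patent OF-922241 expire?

2037-01-29

Earliest priority filing: 27 March 2011.
Base term: 27 March 2011 + 24 years → 27 March 2035.
Examination Delay Credit: +674 days → 29 January 2037.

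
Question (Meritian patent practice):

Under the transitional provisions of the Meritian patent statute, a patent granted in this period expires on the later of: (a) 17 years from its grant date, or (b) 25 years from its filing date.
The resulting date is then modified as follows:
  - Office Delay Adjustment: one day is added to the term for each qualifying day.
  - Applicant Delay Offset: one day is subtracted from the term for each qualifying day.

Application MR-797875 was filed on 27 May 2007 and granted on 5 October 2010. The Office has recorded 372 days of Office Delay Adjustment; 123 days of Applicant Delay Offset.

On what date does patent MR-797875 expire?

(a) grant + 17 years → 5 October 2027.
(b) filing + 25 years → 27 May 2032.
Later of the two: 27 May 2032.
Office Delay Adjustment: +372 days → 3 June 2033.
Applicant Delay Offset: −123 days → 31 January 2033.

January 31, 2033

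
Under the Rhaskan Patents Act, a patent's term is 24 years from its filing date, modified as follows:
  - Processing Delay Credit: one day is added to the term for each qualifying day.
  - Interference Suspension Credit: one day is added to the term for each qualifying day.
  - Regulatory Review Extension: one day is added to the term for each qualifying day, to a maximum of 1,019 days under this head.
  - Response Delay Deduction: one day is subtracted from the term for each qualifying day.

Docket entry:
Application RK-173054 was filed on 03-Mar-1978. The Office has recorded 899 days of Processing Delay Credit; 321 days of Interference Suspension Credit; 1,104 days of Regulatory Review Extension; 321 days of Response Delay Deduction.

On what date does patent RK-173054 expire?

2007-06-03

Base term: filing date + 24 years → 3 March 2002.
Processing Delay Credit: +899 days → 18 August 2004.
Interference Suspension Credit: +321 days → 5 July 2005.
Regulatory Review Extension: 1104 days claimed exceeds the 1019-day cap, so +1019 days → 19 April 2008.
Response Delay Deduction: −321 days → 3 June 2007.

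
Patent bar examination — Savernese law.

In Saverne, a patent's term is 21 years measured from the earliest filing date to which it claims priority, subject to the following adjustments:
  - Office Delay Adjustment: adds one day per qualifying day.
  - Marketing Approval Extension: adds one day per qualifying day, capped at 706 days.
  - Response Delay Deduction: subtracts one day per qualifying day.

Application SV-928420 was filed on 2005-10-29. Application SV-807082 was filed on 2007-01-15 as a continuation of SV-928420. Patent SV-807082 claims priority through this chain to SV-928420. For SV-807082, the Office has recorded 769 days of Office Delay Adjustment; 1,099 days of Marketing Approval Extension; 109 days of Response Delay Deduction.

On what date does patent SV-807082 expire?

Earliest priority filing: 29 October 2005.
Base term: 29 October 2005 + 21 years → 29 October 2026.
Office Delay Adjustment: +769 days → 6 December 2028.
Marketing Approval Extension: 1099 days claimed exceeds the 706-day cap, so +706 days → 12 November 2030.
Response Delay Deduction: −109 days → 26 July 2030.

July 26, 2030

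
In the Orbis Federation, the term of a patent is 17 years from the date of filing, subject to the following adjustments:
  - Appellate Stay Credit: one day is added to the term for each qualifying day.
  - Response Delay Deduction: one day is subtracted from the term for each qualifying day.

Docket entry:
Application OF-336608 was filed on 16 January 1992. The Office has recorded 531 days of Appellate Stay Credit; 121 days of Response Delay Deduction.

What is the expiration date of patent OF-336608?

March 2, 2010

Base term: filing date + 17 years → 16 January 2009.
Appellate Stay Credit: +531 days → 1 July 2010.
Response Delay Deduction: −121 days → 2 March 2010.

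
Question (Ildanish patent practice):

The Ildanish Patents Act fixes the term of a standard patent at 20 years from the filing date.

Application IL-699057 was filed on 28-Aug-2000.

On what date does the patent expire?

Filing date + 20 years → 28 August 2020.

2020-08-28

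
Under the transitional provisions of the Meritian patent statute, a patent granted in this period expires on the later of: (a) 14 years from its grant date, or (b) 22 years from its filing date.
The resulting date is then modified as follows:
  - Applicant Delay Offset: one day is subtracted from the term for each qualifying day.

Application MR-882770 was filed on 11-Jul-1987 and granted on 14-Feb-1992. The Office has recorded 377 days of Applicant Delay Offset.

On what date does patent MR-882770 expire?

June 29, 2008

(a) grant + 14 years → 14 February 2006.
(b) filing + 22 years → 11 July 2009.
Later of the two: 11 July 2009.
Applicant Delay Offset: −377 days → 29 June 2008.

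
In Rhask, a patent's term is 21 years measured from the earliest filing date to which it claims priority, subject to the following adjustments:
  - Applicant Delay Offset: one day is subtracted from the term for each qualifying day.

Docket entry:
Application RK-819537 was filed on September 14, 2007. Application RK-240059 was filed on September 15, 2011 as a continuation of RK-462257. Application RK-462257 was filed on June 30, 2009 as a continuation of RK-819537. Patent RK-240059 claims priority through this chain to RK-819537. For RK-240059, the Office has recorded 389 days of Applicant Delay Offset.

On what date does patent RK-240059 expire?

Earliest priority filing: 14 September 2007.
Base term: 14 September 2007 + 21 years → 14 September 2028.
Applicant Delay Offset: −389 days → 22 August 2027.

August 22, 2027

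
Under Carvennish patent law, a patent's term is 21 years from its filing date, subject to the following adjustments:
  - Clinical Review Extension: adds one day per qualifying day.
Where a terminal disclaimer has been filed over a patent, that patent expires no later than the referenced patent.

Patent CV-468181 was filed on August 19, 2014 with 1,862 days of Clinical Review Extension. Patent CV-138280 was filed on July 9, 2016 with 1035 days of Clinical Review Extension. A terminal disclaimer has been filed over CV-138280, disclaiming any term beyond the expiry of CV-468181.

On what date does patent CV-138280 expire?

Natural term of CV-138280:
  Base: filing + 21 years → 9 July 2037.
  Clinical Review Extension: +1035 days → 9 May 2040.
Expiry of referenced patent CV-468181:
  Base: filing + 21 years → 19 August 2035.
  Clinical Review Extension: +1862 days → 23 September 2040.
Terminal disclaimer: CV-138280 expires on the earlier of 9 May 2040 and 23 September 2040.

2040-05-09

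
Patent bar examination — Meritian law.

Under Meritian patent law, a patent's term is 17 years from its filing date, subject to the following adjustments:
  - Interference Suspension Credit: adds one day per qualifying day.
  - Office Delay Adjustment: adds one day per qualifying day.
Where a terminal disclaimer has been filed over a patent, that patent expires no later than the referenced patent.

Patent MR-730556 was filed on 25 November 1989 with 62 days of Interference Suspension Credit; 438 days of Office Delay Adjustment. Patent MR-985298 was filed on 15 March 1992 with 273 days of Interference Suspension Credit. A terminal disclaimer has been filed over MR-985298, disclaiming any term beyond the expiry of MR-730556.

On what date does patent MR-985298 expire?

2008-04-08

Natural term of MR-985298:
  Base: filing + 17 years → 15 March 2009.
  Interference Suspension Credit: +273 days → 13 December 2009.
Expiry of referenced patent MR-730556:
  Base: filing + 17 years → 25 November 2006.
  Interference Suspension Credit: +62 days → 26 January 2007.
  Office Delay Adjustment: +438 days → 8 April 2008.
Terminal disclaimer: MR-985298 expires on the earlier of 13 December 2009 and 8 April 2008.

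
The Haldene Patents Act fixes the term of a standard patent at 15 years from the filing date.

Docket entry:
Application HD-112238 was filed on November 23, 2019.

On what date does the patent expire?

Filing date + 15 years → 23 November 2034.

November 23, 2034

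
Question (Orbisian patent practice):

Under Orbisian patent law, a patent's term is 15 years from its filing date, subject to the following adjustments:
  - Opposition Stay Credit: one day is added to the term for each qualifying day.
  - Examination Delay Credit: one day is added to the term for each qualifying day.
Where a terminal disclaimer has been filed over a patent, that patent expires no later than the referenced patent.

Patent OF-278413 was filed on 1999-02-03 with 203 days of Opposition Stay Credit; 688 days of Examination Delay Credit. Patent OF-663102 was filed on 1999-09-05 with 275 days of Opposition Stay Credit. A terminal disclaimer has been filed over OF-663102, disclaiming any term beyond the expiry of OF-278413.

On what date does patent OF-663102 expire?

2015-06-07

Natural term of OF-663102:
  Base: filing + 15 years → 5 September 2014.
  Opposition Stay Credit: +275 days → 7 June 2015.
Expiry of referenced patent OF-278413:
  Base: filing + 15 years → 3 February 2014.
  Opposition Stay Credit: +203 days → 25 August 2014.
  Examination Delay Credit: +688 days → 13 July 2016.
Terminal disclaimer: OF-663102 expires on the earlier of 7 June 2015 and 13 July 2016.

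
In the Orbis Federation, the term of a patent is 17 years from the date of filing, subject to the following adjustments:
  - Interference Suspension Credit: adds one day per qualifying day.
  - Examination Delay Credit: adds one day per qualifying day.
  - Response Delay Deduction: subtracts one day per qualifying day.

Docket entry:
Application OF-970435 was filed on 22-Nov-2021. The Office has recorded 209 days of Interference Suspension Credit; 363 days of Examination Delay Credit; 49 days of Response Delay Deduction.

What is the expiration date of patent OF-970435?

Base term: filing date + 17 years → 22 November 2038.
Interference Suspension Credit: +209 days → 19 June 2039.
Examination Delay Credit: +363 days → 16 June 2040.
Response Delay Deduction: −49 days → 28 April 2040.

April 28, 2040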